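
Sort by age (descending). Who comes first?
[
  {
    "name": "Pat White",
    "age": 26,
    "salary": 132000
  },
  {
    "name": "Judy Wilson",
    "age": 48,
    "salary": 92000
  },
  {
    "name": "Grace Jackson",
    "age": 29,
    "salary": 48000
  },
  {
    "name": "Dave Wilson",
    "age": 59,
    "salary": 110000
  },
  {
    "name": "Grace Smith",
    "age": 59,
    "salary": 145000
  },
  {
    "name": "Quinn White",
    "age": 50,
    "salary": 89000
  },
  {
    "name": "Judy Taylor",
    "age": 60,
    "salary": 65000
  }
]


Sort by: age (descending)

Sorted order:
  1. Judy Taylor (age = 60)
  2. Dave Wilson (age = 59)
  3. Grace Smith (age = 59)
  4. Quinn White (age = 50)
  5. Judy Wilson (age = 48)
  6. Grace Jackson (age = 29)
  7. Pat White (age = 26)

First: Judy Taylor

Judy Taylor


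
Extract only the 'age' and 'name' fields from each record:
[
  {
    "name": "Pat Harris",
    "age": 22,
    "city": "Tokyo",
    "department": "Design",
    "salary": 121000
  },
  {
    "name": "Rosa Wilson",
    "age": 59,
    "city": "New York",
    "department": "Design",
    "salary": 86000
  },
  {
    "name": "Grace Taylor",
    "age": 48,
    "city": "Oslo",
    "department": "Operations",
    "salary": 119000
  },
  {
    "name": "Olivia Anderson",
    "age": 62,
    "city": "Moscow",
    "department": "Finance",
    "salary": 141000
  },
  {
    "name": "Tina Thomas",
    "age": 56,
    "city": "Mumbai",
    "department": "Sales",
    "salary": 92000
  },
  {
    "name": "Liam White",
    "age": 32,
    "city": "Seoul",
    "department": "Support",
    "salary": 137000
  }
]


Original: 6 records with fields: name, age, city, department, salary
Keep: ['age', 'name']
Drop: ['city', 'department', 'salary']
Result: 6 records, 2 fields each

[
  {
    "age": 22,
    "name": "Pat Harris"
  },
  {
    "age": 59,
    "name": "Rosa Wilson"
  },
  {
    "age": 48,
    "name": "Grace Taylor"
  },
  {
    "age": 62,
    "name": "Olivia Anderson"
  },
  {
    "age": 56,
    "name": "Tina Thomas"
  },
  {
    "age": 32,
    "name": "Liam White"
  }
]


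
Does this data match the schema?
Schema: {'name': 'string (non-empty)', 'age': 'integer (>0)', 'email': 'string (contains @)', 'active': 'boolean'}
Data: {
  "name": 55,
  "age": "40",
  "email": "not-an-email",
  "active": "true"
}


Validating each field against schema:
  name: FAIL (55 is not a string)
  age: FAIL ("40" is not an integer)
  email: FAIL ("not-an-email" does not contain @)
  active: FAIL ("true" is not a boolean)

Result: INVALID (4 errors: name, age, email, active)

INVALID (4 errors: name, age, email, active)


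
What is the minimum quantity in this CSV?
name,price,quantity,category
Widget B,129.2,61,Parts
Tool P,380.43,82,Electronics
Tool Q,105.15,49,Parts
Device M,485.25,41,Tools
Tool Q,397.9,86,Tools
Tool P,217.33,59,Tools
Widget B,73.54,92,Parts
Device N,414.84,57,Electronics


Computing minimum quantity:
Values: [61, 82, 49, 41, 86, 59, 92, 57]
Min = 41

41


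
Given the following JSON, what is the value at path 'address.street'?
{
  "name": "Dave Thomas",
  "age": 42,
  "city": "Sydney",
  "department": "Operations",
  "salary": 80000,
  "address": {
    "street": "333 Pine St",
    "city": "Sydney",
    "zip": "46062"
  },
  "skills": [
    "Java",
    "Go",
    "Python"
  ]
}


Query: address.street
Path: address -> street
Value: 333 Pine St

333 Pine St


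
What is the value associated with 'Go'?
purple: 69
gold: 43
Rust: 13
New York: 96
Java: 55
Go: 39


Looking up key 'Go'
Value: 39

39


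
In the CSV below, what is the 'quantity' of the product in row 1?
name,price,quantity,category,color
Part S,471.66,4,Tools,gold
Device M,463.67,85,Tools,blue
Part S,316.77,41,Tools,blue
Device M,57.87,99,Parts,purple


Query: Row 1 ('Part S'), column 'quantity'
Value: 4

4


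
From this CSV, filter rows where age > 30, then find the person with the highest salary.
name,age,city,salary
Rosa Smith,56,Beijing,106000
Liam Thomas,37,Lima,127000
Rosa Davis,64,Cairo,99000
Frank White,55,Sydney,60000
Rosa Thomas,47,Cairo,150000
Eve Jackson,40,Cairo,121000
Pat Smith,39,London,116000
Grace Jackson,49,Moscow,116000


Filter: age > 30
Sort by: salary (descending)

Filtered records (8):
  Rosa Thomas, age 47, salary $150000
  Liam Thomas, age 37, salary $127000
  Eve Jackson, age 40, salary $121000
  Pat Smith, age 39, salary $116000
  Grace Jackson, age 49, salary $116000
  Rosa Smith, age 56, salary $106000
  Rosa Davis, age 64, salary $99000
  Frank White, age 55, salary $60000

Highest salary: Rosa Thomas ($150000)

Rosa Thomas


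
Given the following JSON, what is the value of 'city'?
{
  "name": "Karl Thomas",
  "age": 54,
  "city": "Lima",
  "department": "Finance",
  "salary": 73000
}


Looking up field 'city'
Value: Lima

Lima


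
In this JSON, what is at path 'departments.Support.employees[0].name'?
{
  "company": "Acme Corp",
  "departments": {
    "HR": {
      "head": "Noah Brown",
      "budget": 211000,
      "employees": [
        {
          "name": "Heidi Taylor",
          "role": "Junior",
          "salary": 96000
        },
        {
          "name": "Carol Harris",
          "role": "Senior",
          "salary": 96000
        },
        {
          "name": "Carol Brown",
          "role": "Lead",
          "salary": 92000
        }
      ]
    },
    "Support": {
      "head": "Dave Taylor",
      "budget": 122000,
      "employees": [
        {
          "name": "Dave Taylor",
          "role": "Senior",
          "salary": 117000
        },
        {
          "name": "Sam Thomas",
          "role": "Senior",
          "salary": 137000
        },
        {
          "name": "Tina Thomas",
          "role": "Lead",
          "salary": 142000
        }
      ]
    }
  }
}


Path: departments.Support.employees[0].name

Navigate:
  -> departments
  -> Support
  -> employees[0].name = 'Dave Taylor'

Dave Taylor


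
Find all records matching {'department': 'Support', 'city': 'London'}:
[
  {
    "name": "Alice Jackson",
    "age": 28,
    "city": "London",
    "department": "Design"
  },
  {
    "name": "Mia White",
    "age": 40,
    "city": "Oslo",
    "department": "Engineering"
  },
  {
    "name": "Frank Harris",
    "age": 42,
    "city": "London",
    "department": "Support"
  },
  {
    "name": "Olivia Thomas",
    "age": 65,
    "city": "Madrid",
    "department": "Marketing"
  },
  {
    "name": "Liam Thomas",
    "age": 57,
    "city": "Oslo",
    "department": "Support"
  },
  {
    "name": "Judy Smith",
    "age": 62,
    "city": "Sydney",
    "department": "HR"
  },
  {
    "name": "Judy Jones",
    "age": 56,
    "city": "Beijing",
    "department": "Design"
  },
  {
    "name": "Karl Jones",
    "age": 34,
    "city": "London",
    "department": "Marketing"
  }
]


Search criteria: {'department': 'Support', 'city': 'London'}

Checking 8 records:
  Alice Jackson: {department: Design, city: London}
  Mia White: {department: Engineering, city: Oslo}
  Frank Harris: {department: Support, city: London} <-- MATCH
  Olivia Thomas: {department: Marketing, city: Madrid}
  Liam Thomas: {department: Support, city: Oslo}
  Judy Smith: {department: HR, city: Sydney}
  Judy Jones: {department: Design, city: Beijing}
  Karl Jones: {department: Marketing, city: London}

Matches: ["Frank Harris"]

["Frank Harris"]


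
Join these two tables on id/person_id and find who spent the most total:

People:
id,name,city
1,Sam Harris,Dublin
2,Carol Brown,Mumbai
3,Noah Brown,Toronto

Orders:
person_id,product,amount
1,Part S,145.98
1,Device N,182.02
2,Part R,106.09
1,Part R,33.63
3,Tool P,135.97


Join on: people.id = orders.person_id

Joined rows:
  Sam Harris (Dublin) bought Part S for $145.98
  Sam Harris (Dublin) bought Device N for $182.02
  Carol Brown (Mumbai) bought Part R for $106.09
  Sam Harris (Dublin) bought Part R for $33.63
  Noah Brown (Toronto) bought Tool P for $135.97

Total per person:
  Sam Harris: $361.63
  Noah Brown: $135.97
  Carol Brown: $106.09

Top spender: Sam Harris ($361.63)

Sam Harris ($361.63)


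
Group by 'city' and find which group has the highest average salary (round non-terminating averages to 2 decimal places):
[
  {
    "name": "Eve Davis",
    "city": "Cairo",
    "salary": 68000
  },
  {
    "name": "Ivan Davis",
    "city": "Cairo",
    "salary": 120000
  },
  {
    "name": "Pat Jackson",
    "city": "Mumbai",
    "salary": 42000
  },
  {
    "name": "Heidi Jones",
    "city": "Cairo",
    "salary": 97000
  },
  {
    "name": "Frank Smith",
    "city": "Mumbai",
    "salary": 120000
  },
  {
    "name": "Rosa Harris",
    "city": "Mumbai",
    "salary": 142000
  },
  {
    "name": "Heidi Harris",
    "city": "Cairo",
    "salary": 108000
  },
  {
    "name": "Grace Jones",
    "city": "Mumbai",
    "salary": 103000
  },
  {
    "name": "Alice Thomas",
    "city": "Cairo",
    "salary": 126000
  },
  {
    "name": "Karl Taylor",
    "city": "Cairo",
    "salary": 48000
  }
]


Group by: city

Groups:
  Cairo: 6 people, avg salary = 567000/6 = $94500
  Mumbai: 4 people, avg salary = 407000/4 = $101750

Highest average salary: Mumbai ($101750)

Mumbai ($101750)


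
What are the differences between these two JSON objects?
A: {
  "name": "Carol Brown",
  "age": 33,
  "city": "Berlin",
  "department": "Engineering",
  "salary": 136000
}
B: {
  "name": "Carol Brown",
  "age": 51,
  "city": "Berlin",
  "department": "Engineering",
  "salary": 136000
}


Comparing each field (in key order):
  name: same
  age: DIFFERENT
  city: same
  department: same
  salary: same
Differences:
  age: 33 -> 51

1 field(s) changed

1 change: age


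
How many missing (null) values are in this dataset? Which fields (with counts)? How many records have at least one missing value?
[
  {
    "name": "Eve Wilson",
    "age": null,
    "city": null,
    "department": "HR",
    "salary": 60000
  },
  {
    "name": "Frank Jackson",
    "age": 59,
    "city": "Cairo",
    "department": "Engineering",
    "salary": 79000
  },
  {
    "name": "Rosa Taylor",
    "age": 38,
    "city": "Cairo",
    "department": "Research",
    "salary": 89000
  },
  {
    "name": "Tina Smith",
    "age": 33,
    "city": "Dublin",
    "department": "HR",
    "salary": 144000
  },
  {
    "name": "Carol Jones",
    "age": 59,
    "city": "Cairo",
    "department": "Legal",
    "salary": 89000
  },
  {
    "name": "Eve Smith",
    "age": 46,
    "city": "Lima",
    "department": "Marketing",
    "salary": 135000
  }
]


Checking for missing (null) values in 6 records:

  Eve Wilson: age, city
  Frank Jackson: complete
  Rosa Taylor: complete
  Tina Smith: complete
  Carol Jones: complete
  Eve Smith: complete

Per field:
  name: 0 missing
  age: 1 missing
  city: 1 missing
  department: 0 missing
  salary: 0 missing

Total missing values: 2
Records with any missing: 1

2 missing values (age: 1, city: 1); 1 incomplete records


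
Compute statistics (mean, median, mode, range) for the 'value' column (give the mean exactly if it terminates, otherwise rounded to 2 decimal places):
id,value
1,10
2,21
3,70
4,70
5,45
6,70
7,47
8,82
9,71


Data: [10, 21, 70, 70, 45, 70, 47, 82, 71]
Count: 9
Sum: 486
Mean: 486/9 = 54
Sorted: [10, 21, 45, 47, 70, 70, 70, 71, 82]
Median: 70.0
Mode: 70 (3 times)
Range: 82 - 10 = 72
Min: 10, Max: 82

mean=54, median=70.0, mode=70, range=72


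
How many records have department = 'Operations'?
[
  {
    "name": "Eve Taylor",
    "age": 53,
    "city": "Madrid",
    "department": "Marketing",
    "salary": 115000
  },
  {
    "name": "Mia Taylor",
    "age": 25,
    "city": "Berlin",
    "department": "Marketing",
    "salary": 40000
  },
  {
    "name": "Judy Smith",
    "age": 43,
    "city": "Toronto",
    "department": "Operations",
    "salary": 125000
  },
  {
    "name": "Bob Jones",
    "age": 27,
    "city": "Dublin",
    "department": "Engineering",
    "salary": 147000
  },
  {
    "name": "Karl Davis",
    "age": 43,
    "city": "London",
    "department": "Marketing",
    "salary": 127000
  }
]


Data: 5 records
Condition: department = 'Operations'

Checking each record:
  Eve Taylor: Marketing
  Mia Taylor: Marketing
  Judy Smith: Operations MATCH
  Bob Jones: Engineering
  Karl Davis: Marketing

Count: 1

1


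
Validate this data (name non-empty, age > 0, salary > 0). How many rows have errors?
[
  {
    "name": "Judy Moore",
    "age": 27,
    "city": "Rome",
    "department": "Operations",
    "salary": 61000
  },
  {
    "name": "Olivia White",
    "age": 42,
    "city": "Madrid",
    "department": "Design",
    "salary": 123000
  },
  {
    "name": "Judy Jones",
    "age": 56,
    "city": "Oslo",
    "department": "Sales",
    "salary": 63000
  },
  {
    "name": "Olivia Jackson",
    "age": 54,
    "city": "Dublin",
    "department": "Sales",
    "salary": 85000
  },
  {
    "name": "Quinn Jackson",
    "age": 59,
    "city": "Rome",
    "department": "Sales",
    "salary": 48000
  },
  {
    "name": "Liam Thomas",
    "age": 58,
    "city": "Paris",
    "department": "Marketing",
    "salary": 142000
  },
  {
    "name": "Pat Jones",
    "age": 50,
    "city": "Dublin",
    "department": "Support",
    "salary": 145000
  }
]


Validating 7 records:
Rules: name non-empty, age > 0, salary > 0

  Row 1 (Judy Moore): OK
  Row 2 (Olivia White): OK
  Row 3 (Judy Jones): OK
  Row 4 (Olivia Jackson): OK
  Row 5 (Quinn Jackson): OK
  Row 6 (Liam Thomas): OK
  Row 7 (Pat Jones): OK

Total errors: 0

0 errors


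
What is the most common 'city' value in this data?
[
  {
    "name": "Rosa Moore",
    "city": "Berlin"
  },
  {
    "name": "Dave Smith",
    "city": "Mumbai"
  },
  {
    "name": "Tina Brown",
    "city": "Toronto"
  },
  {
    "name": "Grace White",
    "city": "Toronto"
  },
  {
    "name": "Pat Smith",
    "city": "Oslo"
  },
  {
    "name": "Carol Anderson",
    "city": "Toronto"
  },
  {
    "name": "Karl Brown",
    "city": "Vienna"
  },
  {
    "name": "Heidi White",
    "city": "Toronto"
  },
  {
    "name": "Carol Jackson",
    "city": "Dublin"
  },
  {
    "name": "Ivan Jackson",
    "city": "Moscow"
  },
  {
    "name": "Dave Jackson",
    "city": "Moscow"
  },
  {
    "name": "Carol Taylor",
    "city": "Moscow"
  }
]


Counting 'city' values across 12 records:

  Toronto: 4 ####
  Moscow: 3 ###
  Berlin: 1 #
  Mumbai: 1 #
  Oslo: 1 #
  Vienna: 1 #
  Dublin: 1 #

Most common: Toronto (4 times)

Toronto (4 times)


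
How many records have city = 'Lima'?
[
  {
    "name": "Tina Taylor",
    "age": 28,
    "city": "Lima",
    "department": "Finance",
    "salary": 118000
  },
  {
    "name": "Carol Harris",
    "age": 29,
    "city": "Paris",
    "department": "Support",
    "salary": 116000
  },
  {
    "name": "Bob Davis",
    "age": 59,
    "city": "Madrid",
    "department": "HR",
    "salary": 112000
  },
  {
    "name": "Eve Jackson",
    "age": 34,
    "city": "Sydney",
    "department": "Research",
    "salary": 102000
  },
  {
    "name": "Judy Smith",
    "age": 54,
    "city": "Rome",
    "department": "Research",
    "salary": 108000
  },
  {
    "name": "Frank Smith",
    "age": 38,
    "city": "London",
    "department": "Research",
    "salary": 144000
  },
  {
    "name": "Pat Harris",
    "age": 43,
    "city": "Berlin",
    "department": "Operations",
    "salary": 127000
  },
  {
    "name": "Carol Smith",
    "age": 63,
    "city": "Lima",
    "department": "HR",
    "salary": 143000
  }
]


Data: 8 records
Condition: city = 'Lima'

Checking each record:
  Tina Taylor: Lima MATCH
  Carol Harris: Paris
  Bob Davis: Madrid
  Eve Jackson: Sydney
  Judy Smith: Rome
  Frank Smith: London
  Pat Harris: Berlin
  Carol Smith: Lima MATCH

Count: 2

2


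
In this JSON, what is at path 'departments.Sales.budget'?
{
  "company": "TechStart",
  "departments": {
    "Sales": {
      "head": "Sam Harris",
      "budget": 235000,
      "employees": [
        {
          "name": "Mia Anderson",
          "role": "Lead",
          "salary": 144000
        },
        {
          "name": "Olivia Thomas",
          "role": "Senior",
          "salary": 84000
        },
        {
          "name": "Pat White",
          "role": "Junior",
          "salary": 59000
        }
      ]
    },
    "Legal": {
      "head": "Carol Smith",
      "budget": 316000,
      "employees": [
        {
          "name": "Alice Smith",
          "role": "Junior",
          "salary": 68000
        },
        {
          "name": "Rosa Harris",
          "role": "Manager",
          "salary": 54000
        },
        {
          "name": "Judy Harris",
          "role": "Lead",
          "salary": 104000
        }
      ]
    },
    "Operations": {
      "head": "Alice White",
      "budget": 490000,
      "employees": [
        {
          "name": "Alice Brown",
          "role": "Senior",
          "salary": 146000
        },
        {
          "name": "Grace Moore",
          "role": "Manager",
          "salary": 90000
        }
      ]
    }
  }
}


Path: departments.Sales.budget

Navigate:
  -> departments
  -> Sales
  -> budget = 235000

235000


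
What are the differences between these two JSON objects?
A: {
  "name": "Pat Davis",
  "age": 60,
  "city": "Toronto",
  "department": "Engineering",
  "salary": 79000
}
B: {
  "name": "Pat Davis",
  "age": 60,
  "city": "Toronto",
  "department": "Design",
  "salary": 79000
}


Comparing each field (in key order):
  name: same
  age: same
  city: same
  department: DIFFERENT
  salary: same
Differences:
  department: Engineering -> Design

1 field(s) changed

1 change: department


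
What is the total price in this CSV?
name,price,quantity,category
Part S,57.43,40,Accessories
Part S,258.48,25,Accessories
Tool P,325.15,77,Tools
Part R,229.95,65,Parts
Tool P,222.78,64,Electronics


Computing total price:
Values: [57.43, 258.48, 325.15, 229.95, 222.78]
Sum = 1093.79

1093.79


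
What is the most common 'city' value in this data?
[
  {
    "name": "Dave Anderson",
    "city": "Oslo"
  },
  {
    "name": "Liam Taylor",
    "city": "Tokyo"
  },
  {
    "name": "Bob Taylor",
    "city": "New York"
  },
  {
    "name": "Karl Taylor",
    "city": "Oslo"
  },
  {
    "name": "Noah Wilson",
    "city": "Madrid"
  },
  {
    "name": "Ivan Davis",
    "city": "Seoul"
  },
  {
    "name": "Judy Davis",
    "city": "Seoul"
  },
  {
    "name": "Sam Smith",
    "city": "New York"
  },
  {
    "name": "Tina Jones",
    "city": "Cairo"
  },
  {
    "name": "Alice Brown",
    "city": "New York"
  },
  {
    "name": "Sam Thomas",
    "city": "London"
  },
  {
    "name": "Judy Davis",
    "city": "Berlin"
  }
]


Counting 'city' values across 12 records:

  New York: 3 ###
  Oslo: 2 ##
  Seoul: 2 ##
  Tokyo: 1 #
  Madrid: 1 #
  Cairo: 1 #
  London: 1 #
  Berlin: 1 #

Most common: New York (3 times)

New York (3 times)


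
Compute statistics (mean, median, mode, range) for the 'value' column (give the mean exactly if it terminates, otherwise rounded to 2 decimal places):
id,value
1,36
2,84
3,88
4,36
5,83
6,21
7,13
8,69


Data: [36, 84, 88, 36, 83, 21, 13, 69]
Count: 8
Sum: 430
Mean: 430/8 = 53.75
Sorted: [13, 21, 36, 36, 69, 83, 84, 88]
Median: 52.5
Mode: 36 (2 times)
Range: 88 - 13 = 75
Min: 13, Max: 88

mean=53.75, median=52.5, mode=36, range=75


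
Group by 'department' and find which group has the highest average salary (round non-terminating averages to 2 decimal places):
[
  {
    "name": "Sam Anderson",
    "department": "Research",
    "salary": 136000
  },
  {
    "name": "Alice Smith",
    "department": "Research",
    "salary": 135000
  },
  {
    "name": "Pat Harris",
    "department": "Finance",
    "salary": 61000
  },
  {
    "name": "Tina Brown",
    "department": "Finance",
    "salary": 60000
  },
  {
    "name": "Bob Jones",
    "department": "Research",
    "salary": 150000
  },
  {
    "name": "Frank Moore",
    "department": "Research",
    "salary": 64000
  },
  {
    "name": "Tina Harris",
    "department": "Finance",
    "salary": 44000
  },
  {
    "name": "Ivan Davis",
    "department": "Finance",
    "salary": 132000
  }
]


Group by: department

Groups:
  Finance: 4 people, avg salary = 297000/4 = $74250
  Research: 4 people, avg salary = 485000/4 = $121250

Highest average salary: Research ($121250)

Research ($121250)


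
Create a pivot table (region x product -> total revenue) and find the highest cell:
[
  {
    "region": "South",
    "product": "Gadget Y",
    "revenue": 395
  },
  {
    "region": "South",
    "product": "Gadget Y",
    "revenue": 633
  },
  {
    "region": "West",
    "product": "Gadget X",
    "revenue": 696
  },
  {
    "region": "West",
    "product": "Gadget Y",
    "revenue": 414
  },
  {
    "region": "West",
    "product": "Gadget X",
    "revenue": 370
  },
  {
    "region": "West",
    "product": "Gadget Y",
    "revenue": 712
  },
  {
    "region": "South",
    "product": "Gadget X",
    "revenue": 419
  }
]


Pivot: region (rows) x product (columns) -> total revenue

     Gadget X      Gadget Y    
South          419          1028  
West          1066          1126  

Highest: West / Gadget Y = $1126

West / Gadget Y = $1126


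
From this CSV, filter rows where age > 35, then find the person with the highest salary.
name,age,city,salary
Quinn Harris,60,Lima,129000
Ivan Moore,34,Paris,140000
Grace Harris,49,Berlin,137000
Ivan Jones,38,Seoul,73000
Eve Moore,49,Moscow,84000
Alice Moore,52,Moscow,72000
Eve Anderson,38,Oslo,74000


Filter: age > 35
Sort by: salary (descending)

Filtered records (6):
  Grace Harris, age 49, salary $137000
  Quinn Harris, age 60, salary $129000
  Eve Moore, age 49, salary $84000
  Eve Anderson, age 38, salary $74000
  Ivan Jones, age 38, salary $73000
  Alice Moore, age 52, salary $72000

Highest salary: Grace Harris ($137000)

Grace Harris


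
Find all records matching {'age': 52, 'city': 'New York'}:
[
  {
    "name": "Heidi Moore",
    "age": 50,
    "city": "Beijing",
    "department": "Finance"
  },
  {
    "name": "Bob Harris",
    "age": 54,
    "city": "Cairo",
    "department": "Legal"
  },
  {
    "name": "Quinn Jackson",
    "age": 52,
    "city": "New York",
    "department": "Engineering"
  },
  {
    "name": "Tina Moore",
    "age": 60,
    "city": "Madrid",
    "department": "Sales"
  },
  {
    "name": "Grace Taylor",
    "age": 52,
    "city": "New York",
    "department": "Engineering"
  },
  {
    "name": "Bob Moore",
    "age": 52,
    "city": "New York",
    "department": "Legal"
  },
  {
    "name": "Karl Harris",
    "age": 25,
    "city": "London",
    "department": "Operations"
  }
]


Search criteria: {'age': 52, 'city': 'New York'}

Checking 7 records:
  Heidi Moore: {age: 50, city: Beijing}
  Bob Harris: {age: 54, city: Cairo}
  Quinn Jackson: {age: 52, city: New York} <-- MATCH
  Tina Moore: {age: 60, city: Madrid}
  Grace Taylor: {age: 52, city: New York} <-- MATCH
  Bob Moore: {age: 52, city: New York} <-- MATCH
  Karl Harris: {age: 25, city: London}

Matches: ["Quinn Jackson", "Grace Taylor", "Bob Moore"]

["Quinn Jackson", "Grace Taylor", "Bob Moore"]


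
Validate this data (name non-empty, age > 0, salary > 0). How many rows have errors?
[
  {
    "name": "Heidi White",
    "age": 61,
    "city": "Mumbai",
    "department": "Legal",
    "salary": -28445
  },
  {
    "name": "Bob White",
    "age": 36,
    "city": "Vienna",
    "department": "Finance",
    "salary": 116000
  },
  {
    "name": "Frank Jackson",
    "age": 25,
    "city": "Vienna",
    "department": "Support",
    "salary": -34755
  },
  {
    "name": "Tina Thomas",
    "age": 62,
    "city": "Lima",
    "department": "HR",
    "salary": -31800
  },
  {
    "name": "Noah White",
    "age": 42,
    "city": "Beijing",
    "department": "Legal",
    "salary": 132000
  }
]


Validating 5 records:
Rules: name non-empty, age > 0, salary > 0

  Row 1 (Heidi White): negative salary: -28445
  Row 2 (Bob White): OK
  Row 3 (Frank Jackson): negative salary: -34755
  Row 4 (Tina Thomas): negative salary: -31800
  Row 5 (Noah White): OK

Total errors: 3

3 errors


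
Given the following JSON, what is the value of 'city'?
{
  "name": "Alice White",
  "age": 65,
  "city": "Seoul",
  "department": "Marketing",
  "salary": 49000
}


Looking up field 'city'
Value: Seoul

Seoul


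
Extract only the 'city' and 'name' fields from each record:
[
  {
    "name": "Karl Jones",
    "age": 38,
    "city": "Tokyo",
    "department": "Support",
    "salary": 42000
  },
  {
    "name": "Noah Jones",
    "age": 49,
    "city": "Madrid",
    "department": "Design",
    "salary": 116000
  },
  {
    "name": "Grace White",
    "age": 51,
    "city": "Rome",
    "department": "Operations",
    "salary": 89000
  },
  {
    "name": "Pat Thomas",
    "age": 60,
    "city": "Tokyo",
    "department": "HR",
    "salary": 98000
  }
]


Original: 4 records with fields: name, age, city, department, salary
Keep: ['city', 'name']
Drop: ['age', 'department', 'salary']
Result: 4 records, 2 fields each

[
  {
    "city": "Tokyo",
    "name": "Karl Jones"
  },
  {
    "city": "Madrid",
    "name": "Noah Jones"
  },
  {
    "city": "Rome",
    "name": "Grace White"
  },
  {
    "city": "Tokyo",
    "name": "Pat Thomas"
  }
]


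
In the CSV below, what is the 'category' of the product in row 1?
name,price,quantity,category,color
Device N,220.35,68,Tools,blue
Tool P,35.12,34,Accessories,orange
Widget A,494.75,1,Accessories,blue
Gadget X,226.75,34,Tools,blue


Query: Row 1 ('Device N'), column 'category'
Value: Tools

Tools


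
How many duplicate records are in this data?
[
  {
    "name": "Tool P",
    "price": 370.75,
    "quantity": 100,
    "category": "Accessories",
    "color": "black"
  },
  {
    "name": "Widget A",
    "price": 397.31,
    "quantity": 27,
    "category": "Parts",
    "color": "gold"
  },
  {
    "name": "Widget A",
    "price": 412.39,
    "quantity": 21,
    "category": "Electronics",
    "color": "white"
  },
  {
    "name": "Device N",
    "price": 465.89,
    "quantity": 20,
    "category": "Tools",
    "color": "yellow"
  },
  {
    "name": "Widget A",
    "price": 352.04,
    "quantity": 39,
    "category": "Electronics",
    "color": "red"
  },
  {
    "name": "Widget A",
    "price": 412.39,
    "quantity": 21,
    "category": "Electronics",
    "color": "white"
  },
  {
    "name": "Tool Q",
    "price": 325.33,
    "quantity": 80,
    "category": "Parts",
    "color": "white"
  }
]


Checking 7 records for duplicates:

  Row 1: Tool P ($370.75, qty 100)
  Row 2: Widget A ($397.31, qty 27)
  Row 3: Widget A ($412.39, qty 21)
  Row 4: Device N ($465.89, qty 20)
  Row 5: Widget A ($352.04, qty 39)
  Row 6: Widget A ($412.39, qty 21) <-- DUPLICATE
  Row 7: Tool Q ($325.33, qty 80)

Duplicates found: 1
Unique records: 6

1 duplicates, 6 unique


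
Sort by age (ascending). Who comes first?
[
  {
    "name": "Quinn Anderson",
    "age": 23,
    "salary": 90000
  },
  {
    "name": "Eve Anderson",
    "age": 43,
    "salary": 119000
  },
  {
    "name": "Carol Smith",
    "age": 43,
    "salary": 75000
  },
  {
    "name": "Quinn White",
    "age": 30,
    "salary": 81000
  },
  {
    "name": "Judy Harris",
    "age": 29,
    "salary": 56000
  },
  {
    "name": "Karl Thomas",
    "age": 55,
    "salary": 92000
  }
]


Sort by: age (ascending)

Sorted order:
  1. Quinn Anderson (age = 23)
  2. Judy Harris (age = 29)
  3. Quinn White (age = 30)
  4. Eve Anderson (age = 43)
  5. Carol Smith (age = 43)
  6. Karl Thomas (age = 55)

First: Quinn Anderson

Quinn Anderson


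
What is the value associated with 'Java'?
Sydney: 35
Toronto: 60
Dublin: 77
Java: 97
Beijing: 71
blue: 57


Looking up key 'Java'
Value: 97

97


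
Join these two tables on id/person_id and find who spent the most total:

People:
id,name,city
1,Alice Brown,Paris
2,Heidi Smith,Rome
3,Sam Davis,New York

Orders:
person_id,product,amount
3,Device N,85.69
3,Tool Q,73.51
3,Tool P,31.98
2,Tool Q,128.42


Join on: people.id = orders.person_id

Joined rows:
  Sam Davis (New York) bought Device N for $85.69
  Sam Davis (New York) bought Tool Q for $73.51
  Sam Davis (New York) bought Tool P for $31.98
  Heidi Smith (Rome) bought Tool Q for $128.42

Total per person:
  Sam Davis: $191.18
  Heidi Smith: $128.42

Top spender: Sam Davis ($191.18)

Sam Davis ($191.18)


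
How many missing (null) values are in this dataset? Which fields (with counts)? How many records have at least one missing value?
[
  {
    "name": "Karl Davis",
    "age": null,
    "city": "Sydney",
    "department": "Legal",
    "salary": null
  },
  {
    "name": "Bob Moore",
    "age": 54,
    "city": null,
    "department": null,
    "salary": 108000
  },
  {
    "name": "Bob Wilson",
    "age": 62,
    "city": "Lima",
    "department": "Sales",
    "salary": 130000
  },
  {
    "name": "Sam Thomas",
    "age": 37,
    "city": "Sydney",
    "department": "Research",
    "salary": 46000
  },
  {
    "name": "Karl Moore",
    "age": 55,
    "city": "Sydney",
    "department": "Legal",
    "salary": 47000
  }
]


Checking for missing (null) values in 5 records:

  Karl Davis: age, salary
  Bob Moore: city, department
  Bob Wilson: complete
  Sam Thomas: complete
  Karl Moore: complete

Per field:
  name: 0 missing
  age: 1 missing
  city: 1 missing
  department: 1 missing
  salary: 1 missing

Total missing values: 4
Records with any missing: 2

4 missing values (age: 1, city: 1, department: 1, salary: 1); 2 incomplete records


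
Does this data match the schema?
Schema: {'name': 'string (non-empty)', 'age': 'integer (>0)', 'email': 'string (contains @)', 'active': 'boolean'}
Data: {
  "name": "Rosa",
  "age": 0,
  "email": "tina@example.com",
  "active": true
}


Validating each field against schema:
  name: OK (non-empty string)
  age: FAIL (0 is not > 0)
  email: OK (string with @)
  active: OK (boolean)

Result: INVALID (1 error: age)

INVALID (1 error: age)


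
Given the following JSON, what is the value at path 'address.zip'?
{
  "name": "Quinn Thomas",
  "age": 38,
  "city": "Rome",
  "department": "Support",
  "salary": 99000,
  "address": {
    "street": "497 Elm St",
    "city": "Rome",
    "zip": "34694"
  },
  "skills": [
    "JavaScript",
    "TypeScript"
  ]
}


Query: address.zip
Path: address -> zip
Value: 34694

34694


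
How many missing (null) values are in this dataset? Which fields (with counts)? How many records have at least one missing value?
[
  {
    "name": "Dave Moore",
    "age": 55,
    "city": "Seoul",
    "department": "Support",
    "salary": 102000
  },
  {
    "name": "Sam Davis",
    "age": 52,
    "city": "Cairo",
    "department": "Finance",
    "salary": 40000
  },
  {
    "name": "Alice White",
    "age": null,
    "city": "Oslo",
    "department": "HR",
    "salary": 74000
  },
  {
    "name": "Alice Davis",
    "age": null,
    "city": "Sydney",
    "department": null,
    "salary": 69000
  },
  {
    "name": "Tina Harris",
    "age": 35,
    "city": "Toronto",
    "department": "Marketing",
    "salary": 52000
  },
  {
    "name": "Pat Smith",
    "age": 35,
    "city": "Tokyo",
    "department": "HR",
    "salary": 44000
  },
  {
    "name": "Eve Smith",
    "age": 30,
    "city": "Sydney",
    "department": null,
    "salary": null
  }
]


Checking for missing (null) values in 7 records:

  Dave Moore: complete
  Sam Davis: complete
  Alice White: age
  Alice Davis: age, department
  Tina Harris: complete
  Pat Smith: complete
  Eve Smith: department, salary

Per field:
  name: 0 missing
  age: 2 missing
  city: 0 missing
  department: 2 missing
  salary: 1 missing

Total missing values: 5
Records with any missing: 3

5 missing values (age: 2, department: 2, salary: 1); 3 incomplete records


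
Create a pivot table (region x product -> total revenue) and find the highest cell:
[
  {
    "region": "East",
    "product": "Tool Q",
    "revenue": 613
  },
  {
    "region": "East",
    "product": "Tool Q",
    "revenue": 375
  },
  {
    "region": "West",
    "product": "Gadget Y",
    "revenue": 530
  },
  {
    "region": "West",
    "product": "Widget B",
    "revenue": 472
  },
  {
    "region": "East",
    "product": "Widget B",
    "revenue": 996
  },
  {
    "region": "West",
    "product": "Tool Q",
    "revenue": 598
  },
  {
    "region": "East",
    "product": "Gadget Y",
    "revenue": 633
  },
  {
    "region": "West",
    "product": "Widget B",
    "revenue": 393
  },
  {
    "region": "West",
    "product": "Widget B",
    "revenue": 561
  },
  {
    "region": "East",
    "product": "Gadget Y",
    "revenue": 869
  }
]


Pivot: region (rows) x product (columns) -> total revenue

     Gadget Y      Tool Q        Widget B    
East          1502           988           996  
West           530           598          1426  

Highest: East / Gadget Y = $1502

East / Gadget Y = $1502


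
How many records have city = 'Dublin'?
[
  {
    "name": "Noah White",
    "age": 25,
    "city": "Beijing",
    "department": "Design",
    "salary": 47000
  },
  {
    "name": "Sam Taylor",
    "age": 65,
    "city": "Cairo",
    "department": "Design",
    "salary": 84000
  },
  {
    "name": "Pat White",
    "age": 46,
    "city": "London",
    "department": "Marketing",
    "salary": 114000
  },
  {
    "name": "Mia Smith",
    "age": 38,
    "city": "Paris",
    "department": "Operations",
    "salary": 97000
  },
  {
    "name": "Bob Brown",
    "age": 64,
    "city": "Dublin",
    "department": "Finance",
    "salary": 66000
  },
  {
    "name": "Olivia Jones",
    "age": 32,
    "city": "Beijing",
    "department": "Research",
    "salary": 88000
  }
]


Data: 6 records
Condition: city = 'Dublin'

Checking each record:
  Noah White: Beijing
  Sam Taylor: Cairo
  Pat White: London
  Mia Smith: Paris
  Bob Brown: Dublin MATCH
  Olivia Jones: Beijing

Count: 1

1


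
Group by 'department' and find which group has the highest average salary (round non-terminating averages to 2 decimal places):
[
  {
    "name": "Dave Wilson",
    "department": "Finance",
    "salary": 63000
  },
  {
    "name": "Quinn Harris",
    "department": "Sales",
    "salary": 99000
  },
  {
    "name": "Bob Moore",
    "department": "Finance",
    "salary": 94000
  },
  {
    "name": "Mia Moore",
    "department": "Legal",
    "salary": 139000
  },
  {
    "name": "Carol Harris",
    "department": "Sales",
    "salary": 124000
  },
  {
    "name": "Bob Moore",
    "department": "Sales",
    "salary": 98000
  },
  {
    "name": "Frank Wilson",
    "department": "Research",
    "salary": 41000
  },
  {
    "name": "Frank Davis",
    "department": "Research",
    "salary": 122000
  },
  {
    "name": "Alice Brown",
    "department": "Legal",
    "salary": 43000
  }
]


Group by: department

Groups:
  Finance: 2 people, avg salary = 157000/2 = $78500
  Legal: 2 people, avg salary = 182000/2 = $91000
  Research: 2 people, avg salary = 163000/2 = $81500
  Sales: 3 people, avg salary = 321000/3 = $107000

Highest average salary: Sales ($107000)

Sales ($107000)


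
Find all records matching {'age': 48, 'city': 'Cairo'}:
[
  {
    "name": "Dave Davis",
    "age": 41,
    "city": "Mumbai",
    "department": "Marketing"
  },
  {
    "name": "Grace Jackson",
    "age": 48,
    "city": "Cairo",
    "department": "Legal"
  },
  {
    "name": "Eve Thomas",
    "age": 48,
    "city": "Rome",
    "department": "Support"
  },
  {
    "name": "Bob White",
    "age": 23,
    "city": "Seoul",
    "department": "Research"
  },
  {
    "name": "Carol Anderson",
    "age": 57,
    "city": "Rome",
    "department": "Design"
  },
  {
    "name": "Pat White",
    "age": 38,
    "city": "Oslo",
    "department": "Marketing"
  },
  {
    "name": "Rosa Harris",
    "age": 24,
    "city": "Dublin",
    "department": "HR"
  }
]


Search criteria: {'age': 48, 'city': 'Cairo'}

Checking 7 records:
  Dave Davis: {age: 41, city: Mumbai}
  Grace Jackson: {age: 48, city: Cairo} <-- MATCH
  Eve Thomas: {age: 48, city: Rome}
  Bob White: {age: 23, city: Seoul}
  Carol Anderson: {age: 57, city: Rome}
  Pat White: {age: 38, city: Oslo}
  Rosa Harris: {age: 24, city: Dublin}

Matches: ["Grace Jackson"]

["Grace Jackson"]


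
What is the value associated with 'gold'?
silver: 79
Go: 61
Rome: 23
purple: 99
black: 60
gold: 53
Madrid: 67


Looking up key 'gold'
Value: 53

53


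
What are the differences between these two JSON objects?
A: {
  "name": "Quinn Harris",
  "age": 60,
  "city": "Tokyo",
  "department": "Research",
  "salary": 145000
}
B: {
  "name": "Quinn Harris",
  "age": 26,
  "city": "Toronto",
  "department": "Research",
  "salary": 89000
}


Comparing each field (in key order):
  name: same
  age: DIFFERENT
  city: DIFFERENT
  department: same
  salary: DIFFERENT
Differences:
  age: 60 -> 26
  city: Tokyo -> Toronto
  salary: 145000 -> 89000

3 field(s) changed

3 changes: age, city, salary


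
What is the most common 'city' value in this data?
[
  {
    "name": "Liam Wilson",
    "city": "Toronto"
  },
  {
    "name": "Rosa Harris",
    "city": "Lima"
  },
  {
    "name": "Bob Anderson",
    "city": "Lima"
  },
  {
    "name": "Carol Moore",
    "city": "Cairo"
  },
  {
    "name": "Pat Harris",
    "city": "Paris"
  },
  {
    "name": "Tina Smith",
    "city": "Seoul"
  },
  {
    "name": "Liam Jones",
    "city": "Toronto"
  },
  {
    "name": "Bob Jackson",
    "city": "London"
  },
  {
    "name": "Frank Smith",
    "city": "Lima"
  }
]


Counting 'city' values across 9 records:

  Lima: 3 ###
  Toronto: 2 ##
  Cairo: 1 #
  Paris: 1 #
  Seoul: 1 #
  London: 1 #

Most common: Lima (3 times)

Lima (3 times)


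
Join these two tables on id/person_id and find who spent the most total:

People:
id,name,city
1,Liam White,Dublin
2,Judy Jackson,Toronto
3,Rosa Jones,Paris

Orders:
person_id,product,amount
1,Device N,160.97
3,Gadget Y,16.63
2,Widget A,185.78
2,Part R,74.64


Join on: people.id = orders.person_id

Joined rows:
  Liam White (Dublin) bought Device N for $160.97
  Rosa Jones (Paris) bought Gadget Y for $16.63
  Judy Jackson (Toronto) bought Widget A for $185.78
  Judy Jackson (Toronto) bought Part R for $74.64

Total per person:
  Judy Jackson: $260.42
  Liam White: $160.97
  Rosa Jones: $16.63

Top spender: Judy Jackson ($260.42)

Judy Jackson ($260.42)


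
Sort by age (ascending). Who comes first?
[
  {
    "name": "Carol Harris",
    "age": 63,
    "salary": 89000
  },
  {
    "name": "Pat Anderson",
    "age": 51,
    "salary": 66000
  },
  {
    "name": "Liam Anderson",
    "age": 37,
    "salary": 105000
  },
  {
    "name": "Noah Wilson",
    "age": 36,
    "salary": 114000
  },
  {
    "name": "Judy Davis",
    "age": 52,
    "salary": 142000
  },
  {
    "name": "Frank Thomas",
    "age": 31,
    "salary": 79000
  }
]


Sort by: age (ascending)

Sorted order:
  1. Frank Thomas (age = 31)
  2. Noah Wilson (age = 36)
  3. Liam Anderson (age = 37)
  4. Pat Anderson (age = 51)
  5. Judy Davis (age = 52)
  6. Carol Harris (age = 63)

First: Frank Thomas

Frank Thomas


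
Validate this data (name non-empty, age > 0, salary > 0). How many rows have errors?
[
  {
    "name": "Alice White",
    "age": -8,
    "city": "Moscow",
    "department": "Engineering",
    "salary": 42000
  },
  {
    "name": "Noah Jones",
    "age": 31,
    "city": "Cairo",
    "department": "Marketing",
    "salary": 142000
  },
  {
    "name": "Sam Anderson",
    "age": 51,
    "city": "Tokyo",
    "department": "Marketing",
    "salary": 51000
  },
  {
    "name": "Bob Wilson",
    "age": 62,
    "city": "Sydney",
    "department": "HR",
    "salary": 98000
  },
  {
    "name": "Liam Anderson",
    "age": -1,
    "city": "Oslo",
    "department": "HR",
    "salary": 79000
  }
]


Validating 5 records:
Rules: name non-empty, age > 0, salary > 0

  Row 1 (Alice White): negative age: -8
  Row 2 (Noah Jones): OK
  Row 3 (Sam Anderson): OK
  Row 4 (Bob Wilson): OK
  Row 5 (Liam Anderson): negative age: -1

Total errors: 2

2 errors


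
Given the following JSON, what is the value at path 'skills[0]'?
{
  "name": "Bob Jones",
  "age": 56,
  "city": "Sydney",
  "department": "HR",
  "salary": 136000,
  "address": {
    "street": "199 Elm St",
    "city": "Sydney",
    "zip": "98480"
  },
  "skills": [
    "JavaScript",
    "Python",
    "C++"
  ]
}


Query: skills[0]
Path: skills -> first element
Value: JavaScript

JavaScript
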